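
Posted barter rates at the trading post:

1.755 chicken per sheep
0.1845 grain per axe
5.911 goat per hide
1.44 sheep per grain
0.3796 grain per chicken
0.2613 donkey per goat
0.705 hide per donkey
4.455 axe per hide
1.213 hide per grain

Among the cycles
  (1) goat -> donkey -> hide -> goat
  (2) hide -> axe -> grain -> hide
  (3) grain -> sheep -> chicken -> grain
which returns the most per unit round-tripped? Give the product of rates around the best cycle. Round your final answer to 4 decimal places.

1.0889

(1) 0.2613 × 0.705 × 5.911 = 1.08890
(2) 4.455 × 0.1845 × 1.213 = 0.99702
(3) 1.44 × 1.755 × 0.3796 = 0.95933
Highest is cycle (1) at 1.0889 (>1, arbitrage).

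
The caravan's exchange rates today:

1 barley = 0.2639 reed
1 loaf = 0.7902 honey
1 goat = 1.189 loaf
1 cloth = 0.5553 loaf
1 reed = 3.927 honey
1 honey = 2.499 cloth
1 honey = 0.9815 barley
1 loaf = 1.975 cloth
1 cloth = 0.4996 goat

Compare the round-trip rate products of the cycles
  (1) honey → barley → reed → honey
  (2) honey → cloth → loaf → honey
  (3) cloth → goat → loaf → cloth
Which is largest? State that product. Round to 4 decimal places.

(1) 0.9815 × 0.2639 × 3.927 = 1.01716
(2) 2.499 × 0.5553 × 0.7902 = 1.09656
(3) 0.4996 × 1.189 × 1.975 = 1.17320
Highest is cycle (3) at 1.1732 (>1, arbitrage).

1.1732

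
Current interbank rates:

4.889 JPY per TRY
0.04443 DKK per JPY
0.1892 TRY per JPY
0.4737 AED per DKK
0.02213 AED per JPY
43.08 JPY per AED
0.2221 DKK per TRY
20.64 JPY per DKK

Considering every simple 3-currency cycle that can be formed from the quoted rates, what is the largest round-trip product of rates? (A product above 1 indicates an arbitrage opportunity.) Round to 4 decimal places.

0.9067

DKK→AED→JPY→DKK: 0.4737 × 43.08 × 0.04443 = 0.90668
TRY→DKK→JPY→TRY: 0.2221 × 20.64 × 0.1892 = 0.86732
Maximum is DKK→AED→JPY→DKK at 0.9067; no arbitrage — every cycle loses value.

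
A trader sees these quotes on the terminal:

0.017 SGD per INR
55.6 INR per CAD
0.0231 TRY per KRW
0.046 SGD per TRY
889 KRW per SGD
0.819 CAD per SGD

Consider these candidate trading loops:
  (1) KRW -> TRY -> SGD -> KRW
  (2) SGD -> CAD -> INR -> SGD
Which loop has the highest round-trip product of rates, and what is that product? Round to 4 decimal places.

(1) 0.0231 × 0.046 × 889 = 0.94465
(2) 0.819 × 55.6 × 0.017 = 0.77412
Highest is cycle (1) at 0.9447 (≤1, no arbitrage).

0.9447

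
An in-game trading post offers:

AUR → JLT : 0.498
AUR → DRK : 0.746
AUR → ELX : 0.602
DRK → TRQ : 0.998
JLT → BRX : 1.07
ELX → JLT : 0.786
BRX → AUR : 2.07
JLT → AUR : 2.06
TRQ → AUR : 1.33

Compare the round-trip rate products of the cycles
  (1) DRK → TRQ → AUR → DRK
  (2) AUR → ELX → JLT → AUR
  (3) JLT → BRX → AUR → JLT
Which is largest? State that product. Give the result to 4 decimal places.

1.1030

(1) 0.998 × 1.33 × 0.746 = 0.99020
(2) 0.602 × 0.786 × 2.06 = 0.97473
(3) 1.07 × 2.07 × 0.498 = 1.10302
Highest is cycle (3) at 1.1030 (>1, arbitrage).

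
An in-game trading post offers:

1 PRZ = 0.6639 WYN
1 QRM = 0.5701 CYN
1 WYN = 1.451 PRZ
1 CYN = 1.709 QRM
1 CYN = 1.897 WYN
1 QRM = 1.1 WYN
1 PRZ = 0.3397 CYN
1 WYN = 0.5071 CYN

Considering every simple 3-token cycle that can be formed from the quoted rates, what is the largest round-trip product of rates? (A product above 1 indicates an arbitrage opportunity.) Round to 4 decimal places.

0.9533

WYN→CYN→QRM→WYN: 0.5071 × 1.709 × 1.1 = 0.95330
WYN→PRZ→CYN→WYN: 1.451 × 0.3397 × 1.897 = 0.93504
Maximum is WYN→CYN→QRM→WYN at 0.9533; no arbitrage — every cycle loses value.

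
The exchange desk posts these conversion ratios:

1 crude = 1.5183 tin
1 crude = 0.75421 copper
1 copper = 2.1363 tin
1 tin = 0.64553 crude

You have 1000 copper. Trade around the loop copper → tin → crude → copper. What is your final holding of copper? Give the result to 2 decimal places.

1000 copper × 2.1363 = 2136.3 tin
2136.3 tin × 0.64553 = 1379.045739 crude
1379.045739 crude × 0.75421 = 1040.09008681119 copper

1040.09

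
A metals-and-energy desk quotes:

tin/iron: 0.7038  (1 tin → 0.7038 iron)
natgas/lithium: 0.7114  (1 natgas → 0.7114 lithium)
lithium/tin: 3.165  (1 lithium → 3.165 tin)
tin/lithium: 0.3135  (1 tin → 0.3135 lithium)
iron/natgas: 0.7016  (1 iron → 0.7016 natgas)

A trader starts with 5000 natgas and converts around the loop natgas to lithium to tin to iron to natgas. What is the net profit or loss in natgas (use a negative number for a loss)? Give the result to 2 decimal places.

5000 natgas × 0.7114 = 3557 lithium
3557 lithium × 3.165 = 11257.905 tin
11257.905 tin × 0.7038 = 7923.313539 iron
7923.313539 iron × 0.7016 = 5558.9967789624 natgas
Net change: 5558.9967789624 − 5000 = 558.9967789624 natgas

559.00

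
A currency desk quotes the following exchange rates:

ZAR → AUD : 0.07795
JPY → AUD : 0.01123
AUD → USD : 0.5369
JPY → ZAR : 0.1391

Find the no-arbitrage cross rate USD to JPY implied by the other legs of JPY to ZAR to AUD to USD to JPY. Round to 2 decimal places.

Known legs of the cycle: 0.1391 × 0.07795 × 0.5369 = 0.0058215234805
For no arbitrage the full-cycle product must be 1, so the missing rate is 1 / 0.0058215234805 ≈ 171.7763.

171.78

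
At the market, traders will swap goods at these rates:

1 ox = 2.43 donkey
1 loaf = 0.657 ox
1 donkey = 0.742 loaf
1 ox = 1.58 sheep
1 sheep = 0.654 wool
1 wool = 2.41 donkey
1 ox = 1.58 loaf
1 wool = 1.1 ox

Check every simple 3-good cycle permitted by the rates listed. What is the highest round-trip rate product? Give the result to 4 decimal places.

1.1846

donkey→loaf→ox→donkey: 0.742 × 0.657 × 2.43 = 1.18461
sheep→wool→ox→sheep: 0.654 × 1.1 × 1.58 = 1.13665
Maximum is donkey→loaf→ox→donkey at 1.1846; arbitrage exists.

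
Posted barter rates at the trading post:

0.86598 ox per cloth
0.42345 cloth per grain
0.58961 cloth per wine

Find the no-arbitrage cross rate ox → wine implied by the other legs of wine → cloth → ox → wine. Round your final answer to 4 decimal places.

1.9585

Known legs of the cycle: 0.58961 × 0.86598 = 0.5105904678
For no arbitrage the full-cycle product must be 1, so the missing rate is 1 / 0.5105904678 ≈ 1.958517.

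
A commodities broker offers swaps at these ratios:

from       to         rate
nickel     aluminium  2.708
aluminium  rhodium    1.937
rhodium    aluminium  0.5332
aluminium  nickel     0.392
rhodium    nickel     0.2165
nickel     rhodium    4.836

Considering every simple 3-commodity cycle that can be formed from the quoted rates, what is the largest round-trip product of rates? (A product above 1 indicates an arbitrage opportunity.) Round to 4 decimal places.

rhodium→nickel→aluminium→rhodium: 0.2165 × 2.708 × 1.937 = 1.13563
rhodium→aluminium→nickel→rhodium: 0.5332 × 0.392 × 4.836 = 1.01079
Maximum is rhodium→nickel→aluminium→rhodium at 1.1356; arbitrage exists.

1.1356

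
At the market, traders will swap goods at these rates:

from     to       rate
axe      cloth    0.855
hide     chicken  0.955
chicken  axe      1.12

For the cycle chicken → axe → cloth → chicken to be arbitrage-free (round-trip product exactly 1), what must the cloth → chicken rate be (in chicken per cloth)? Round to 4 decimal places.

1.0443

Known legs of the cycle: 1.12 × 0.855 = 0.9576
For no arbitrage the full-cycle product must be 1, so the missing rate is 1 / 0.9576 ≈ 1.044277.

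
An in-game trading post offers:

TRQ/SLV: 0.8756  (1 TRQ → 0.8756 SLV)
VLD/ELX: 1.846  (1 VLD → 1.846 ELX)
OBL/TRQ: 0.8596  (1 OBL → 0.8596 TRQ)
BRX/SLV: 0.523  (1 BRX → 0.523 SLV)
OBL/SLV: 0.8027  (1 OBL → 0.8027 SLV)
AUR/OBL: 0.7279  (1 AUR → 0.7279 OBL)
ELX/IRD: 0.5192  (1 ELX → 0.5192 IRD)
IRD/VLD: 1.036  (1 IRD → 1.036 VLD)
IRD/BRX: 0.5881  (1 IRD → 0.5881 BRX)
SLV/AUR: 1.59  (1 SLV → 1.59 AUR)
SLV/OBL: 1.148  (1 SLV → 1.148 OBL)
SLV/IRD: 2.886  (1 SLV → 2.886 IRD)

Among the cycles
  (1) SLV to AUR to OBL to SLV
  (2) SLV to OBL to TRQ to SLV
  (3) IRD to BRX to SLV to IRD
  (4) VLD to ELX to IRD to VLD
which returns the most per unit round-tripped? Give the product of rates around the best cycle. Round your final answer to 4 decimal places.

(1) 1.59 × 0.7279 × 0.8027 = 0.92901
(2) 1.148 × 0.8596 × 0.8756 = 0.86406
(3) 0.5881 × 0.523 × 2.886 = 0.88767
(4) 1.846 × 0.5192 × 1.036 = 0.99295
Highest is cycle (4) at 0.9929 (≤1, no arbitrage).

0.9929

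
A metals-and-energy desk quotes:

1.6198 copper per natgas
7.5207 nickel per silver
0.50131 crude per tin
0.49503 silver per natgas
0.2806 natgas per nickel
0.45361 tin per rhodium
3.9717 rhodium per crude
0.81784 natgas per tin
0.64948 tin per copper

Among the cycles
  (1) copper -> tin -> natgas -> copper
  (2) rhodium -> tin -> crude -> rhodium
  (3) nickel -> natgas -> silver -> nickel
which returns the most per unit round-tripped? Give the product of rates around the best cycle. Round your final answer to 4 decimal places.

(1) 0.64948 × 0.81784 × 1.6198 = 0.86039
(2) 0.45361 × 0.50131 × 3.9717 = 0.90316
(3) 0.2806 × 0.49503 × 7.5207 = 1.04467
Highest is cycle (3) at 1.0447 (>1, arbitrage).

1.0447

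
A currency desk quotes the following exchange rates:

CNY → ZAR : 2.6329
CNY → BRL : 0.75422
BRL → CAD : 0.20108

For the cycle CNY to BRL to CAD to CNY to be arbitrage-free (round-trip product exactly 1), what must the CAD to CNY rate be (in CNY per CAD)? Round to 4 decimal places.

Known legs of the cycle: 0.75422 × 0.20108 = 0.1516585576
For no arbitrage the full-cycle product must be 1, so the missing rate is 1 / 0.1516585576 ≈ 6.593759.

6.5938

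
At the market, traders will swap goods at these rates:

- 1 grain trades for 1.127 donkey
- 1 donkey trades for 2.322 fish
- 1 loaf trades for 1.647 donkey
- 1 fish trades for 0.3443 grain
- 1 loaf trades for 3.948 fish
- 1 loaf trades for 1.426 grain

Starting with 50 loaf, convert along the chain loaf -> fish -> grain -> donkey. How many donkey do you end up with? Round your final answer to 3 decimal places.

76.596

50 loaf × 3.948 = 197.4 fish
197.4 fish × 0.3443 = 67.96482 grain
67.96482 grain × 1.127 = 76.59635214 donkey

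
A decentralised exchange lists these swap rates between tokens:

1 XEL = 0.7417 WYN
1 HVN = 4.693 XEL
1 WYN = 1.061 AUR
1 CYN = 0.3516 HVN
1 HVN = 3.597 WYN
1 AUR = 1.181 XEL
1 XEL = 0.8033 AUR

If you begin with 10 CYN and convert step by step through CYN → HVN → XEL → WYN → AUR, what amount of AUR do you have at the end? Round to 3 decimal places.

12.985

10 CYN × 0.3516 = 3.516 HVN
3.516 HVN × 4.693 = 16.500588 XEL
16.500588 XEL × 0.7417 = 12.2384861196 WYN
12.2384861196 WYN × 1.061 = 12.9850337728956 AUR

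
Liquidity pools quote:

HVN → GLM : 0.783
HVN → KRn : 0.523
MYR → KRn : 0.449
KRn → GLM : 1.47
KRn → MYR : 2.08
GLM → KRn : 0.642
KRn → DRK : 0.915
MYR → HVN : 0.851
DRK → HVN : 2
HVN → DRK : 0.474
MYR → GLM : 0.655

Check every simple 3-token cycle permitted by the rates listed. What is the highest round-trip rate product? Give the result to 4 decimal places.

DRK→HVN→KRn→DRK: 2 × 0.523 × 0.915 = 0.95709
MYR→HVN→KRn→MYR: 0.851 × 0.523 × 2.08 = 0.92575
GLM→KRn→MYR→GLM: 0.642 × 2.08 × 0.655 = 0.87466
Maximum is DRK→HVN→KRn→DRK at 0.9571; no arbitrage — every cycle loses value.

0.9571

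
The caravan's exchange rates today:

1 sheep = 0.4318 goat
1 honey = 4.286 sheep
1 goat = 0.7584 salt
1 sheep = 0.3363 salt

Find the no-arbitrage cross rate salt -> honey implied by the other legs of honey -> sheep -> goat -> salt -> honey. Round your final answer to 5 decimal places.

0.71247

Known legs of the cycle: 4.286 × 0.4318 × 0.7584 = 1.40356693632
For no arbitrage the full-cycle product must be 1, so the missing rate is 1 / 1.40356693632 ≈ 0.7124705.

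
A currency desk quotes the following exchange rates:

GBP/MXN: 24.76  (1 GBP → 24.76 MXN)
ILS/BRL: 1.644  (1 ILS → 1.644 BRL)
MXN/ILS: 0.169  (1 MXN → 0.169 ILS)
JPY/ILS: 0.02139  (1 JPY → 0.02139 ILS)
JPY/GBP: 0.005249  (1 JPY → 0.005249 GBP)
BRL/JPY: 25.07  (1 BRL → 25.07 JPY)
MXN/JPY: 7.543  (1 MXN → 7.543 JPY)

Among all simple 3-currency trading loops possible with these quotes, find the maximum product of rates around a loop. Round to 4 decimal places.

JPY→GBP→MXN→JPY: 0.005249 × 24.76 × 7.543 = 0.98033
JPY→ILS→BRL→JPY: 0.02139 × 1.644 × 25.07 = 0.88159
Maximum is JPY→GBP→MXN→JPY at 0.9803; no arbitrage — every cycle loses value.

0.9803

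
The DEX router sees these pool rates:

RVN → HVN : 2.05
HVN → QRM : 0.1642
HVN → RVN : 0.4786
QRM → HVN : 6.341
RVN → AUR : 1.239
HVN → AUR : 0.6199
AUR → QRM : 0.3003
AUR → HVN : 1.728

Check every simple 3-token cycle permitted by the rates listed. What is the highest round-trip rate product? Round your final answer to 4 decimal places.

HVN→AUR→QRM→HVN: 0.6199 × 0.3003 × 6.341 = 1.18042
HVN→RVN→AUR→HVN: 0.4786 × 1.239 × 1.728 = 1.02468
Maximum is HVN→AUR→QRM→HVN at 1.1804; arbitrage exists.

1.1804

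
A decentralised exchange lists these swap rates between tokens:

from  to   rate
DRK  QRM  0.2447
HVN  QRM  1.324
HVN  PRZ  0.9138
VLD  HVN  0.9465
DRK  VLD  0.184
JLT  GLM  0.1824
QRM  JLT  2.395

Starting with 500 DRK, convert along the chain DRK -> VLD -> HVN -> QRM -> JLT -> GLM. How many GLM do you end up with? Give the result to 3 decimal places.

500 DRK × 0.184 = 92 VLD
92 VLD × 0.9465 = 87.078 HVN
87.078 HVN × 1.324 = 115.291272 QRM
115.291272 QRM × 2.395 = 276.12259644 JLT
276.12259644 JLT × 0.1824 = 50.364761590656 GLM

50.365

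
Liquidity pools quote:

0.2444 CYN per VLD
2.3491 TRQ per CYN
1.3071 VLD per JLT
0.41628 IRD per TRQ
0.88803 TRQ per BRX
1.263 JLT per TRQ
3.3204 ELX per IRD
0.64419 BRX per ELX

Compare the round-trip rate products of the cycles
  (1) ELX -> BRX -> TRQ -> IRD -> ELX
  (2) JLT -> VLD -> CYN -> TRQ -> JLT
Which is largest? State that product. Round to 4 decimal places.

(1) 0.64419 × 0.88803 × 0.41628 × 3.3204 = 0.79071
(2) 1.3071 × 0.2444 × 2.3491 × 1.263 = 0.94780
Highest is cycle (2) at 0.9478 (≤1, no arbitrage).

0.9478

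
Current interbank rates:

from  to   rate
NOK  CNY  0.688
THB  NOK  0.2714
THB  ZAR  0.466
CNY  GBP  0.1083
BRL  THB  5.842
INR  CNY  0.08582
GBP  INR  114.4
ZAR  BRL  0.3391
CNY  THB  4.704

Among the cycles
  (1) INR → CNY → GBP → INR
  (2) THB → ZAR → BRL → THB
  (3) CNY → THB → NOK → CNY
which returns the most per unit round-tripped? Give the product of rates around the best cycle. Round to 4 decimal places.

(1) 0.08582 × 0.1083 × 114.4 = 1.06327
(2) 0.466 × 0.3391 × 5.842 = 0.92316
(3) 4.704 × 0.2714 × 0.688 = 0.87835
Highest is cycle (1) at 1.0633 (>1, arbitrage).

1.0633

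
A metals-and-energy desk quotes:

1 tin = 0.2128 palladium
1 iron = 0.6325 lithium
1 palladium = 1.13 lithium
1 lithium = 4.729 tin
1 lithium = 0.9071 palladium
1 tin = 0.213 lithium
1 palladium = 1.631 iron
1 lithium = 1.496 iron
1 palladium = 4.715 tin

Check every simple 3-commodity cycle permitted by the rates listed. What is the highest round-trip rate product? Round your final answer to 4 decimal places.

lithium→tin→palladium→lithium: 4.729 × 0.2128 × 1.13 = 1.13715
lithium→palladium→iron→lithium: 0.9071 × 1.631 × 0.6325 = 0.93577
lithium→palladium→tin→lithium: 0.9071 × 4.715 × 0.213 = 0.91100
Maximum is lithium→tin→palladium→lithium at 1.1372; arbitrage exists.

1.1372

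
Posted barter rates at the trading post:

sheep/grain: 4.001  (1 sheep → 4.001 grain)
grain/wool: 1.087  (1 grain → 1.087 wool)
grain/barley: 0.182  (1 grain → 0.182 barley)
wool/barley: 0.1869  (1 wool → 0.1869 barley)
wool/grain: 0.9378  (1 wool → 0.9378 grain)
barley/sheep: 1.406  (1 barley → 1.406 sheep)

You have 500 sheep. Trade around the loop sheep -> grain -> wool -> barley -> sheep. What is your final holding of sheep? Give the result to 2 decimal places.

500 sheep × 4.001 = 2000.5 grain
2000.5 grain × 1.087 = 2174.5435 wool
2174.5435 wool × 0.1869 = 406.42218015 barley
406.42218015 barley × 1.406 = 571.4295852909 sheep

571.43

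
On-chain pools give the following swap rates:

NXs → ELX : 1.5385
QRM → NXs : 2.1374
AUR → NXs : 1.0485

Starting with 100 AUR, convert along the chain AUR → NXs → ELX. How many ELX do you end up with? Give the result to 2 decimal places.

161.31

100 AUR × 1.0485 = 104.85 NXs
104.85 NXs × 1.5385 = 161.311725 ELX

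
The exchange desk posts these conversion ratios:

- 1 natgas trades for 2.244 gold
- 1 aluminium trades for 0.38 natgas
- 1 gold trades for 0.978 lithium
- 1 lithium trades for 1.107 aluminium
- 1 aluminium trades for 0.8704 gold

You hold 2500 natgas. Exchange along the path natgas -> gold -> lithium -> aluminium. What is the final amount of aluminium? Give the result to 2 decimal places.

6073.64

2500 natgas × 2.244 = 5610 gold
5610 gold × 0.978 = 5486.58 lithium
5486.58 lithium × 1.107 = 6073.64406 aluminium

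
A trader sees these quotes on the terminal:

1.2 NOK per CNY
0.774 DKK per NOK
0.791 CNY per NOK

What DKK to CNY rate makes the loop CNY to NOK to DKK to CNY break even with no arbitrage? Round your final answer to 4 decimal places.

1.0767

Known legs of the cycle: 1.2 × 0.774 = 0.9288
For no arbitrage the full-cycle product must be 1, so the missing rate is 1 / 0.9288 ≈ 1.076658.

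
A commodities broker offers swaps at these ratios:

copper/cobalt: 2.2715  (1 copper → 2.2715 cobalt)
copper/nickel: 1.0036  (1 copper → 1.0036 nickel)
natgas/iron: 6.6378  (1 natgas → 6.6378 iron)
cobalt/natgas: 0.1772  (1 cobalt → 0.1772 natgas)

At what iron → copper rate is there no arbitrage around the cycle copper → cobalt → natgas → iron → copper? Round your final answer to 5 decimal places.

0.37428

Known legs of the cycle: 2.2715 × 0.1772 × 6.6378 = 2.67177955044
For no arbitrage the full-cycle product must be 1, so the missing rate is 1 / 2.67177955044 ≈ 0.3742824.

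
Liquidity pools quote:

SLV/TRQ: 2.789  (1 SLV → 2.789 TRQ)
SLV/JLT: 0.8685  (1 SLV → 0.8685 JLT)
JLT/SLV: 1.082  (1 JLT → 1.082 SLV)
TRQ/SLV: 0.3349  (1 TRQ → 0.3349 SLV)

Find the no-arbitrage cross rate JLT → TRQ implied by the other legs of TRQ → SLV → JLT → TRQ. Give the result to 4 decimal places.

3.4381

Known legs of the cycle: 0.3349 × 0.8685 = 0.29086065
For no arbitrage the full-cycle product must be 1, so the missing rate is 1 / 0.29086065 ≈ 3.438072.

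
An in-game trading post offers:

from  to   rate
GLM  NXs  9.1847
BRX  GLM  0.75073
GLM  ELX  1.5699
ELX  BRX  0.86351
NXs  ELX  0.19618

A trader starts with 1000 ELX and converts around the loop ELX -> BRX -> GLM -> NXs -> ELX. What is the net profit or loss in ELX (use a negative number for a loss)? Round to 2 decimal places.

168.08

1000 ELX × 0.86351 = 863.51 BRX
863.51 BRX × 0.75073 = 648.2628623 GLM
648.2628623 GLM × 9.1847 = 5954.09991136681 NXs
5954.09991136681 NXs × 0.19618 = 1168.0753206119407858 ELX
Net change: 1168.0753206119407858 − 1000 = 168.0753206119407858 ELX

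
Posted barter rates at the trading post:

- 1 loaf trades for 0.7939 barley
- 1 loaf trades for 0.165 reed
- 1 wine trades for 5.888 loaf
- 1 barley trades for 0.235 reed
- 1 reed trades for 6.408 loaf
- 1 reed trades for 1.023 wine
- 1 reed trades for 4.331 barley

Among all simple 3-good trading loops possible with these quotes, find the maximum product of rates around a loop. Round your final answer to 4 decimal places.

reed→loaf→barley→reed: 6.408 × 0.7939 × 0.235 = 1.19552
reed→wine→loaf→reed: 1.023 × 5.888 × 0.165 = 0.99386
Maximum is reed→loaf→barley→reed at 1.1955; arbitrage exists.

1.1955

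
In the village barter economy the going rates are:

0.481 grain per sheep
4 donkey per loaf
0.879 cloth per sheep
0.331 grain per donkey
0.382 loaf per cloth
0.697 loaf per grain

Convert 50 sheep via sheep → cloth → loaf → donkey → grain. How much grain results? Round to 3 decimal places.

50 sheep × 0.879 = 43.95 cloth
43.95 cloth × 0.382 = 16.7889 loaf
16.7889 loaf × 4 = 67.1556 donkey
67.1556 donkey × 0.331 = 22.2285036 grain

22.229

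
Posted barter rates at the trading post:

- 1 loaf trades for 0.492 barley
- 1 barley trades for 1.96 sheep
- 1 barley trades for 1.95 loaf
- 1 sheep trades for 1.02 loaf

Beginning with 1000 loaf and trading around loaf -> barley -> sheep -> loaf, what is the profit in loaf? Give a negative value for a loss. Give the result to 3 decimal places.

-16.394

1000 loaf × 0.492 = 492 barley
492 barley × 1.96 = 964.32 sheep
964.32 sheep × 1.02 = 983.6064 loaf
Net change: 983.6064 − 1000 = -16.3936 loaf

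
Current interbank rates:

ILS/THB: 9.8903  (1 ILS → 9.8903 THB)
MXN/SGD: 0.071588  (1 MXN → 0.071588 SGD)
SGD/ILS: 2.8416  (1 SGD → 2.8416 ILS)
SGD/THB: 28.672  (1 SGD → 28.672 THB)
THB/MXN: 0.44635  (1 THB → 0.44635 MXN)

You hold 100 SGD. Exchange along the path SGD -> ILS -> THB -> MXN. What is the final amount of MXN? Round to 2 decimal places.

1254.43

100 SGD × 2.8416 = 284.16 ILS
284.16 ILS × 9.8903 = 2810.427648 THB
2810.427648 THB × 0.44635 = 1254.4343806848 MXN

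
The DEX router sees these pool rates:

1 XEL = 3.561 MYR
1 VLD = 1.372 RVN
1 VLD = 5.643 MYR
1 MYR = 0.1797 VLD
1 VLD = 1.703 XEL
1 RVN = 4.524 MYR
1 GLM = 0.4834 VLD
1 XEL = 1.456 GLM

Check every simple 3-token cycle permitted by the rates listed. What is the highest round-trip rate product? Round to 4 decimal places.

XEL→GLM→VLD→XEL: 1.456 × 0.4834 × 1.703 = 1.19862
MYR→VLD→RVN→MYR: 0.1797 × 1.372 × 4.524 = 1.11538
XEL→MYR→VLD→XEL: 3.561 × 0.1797 × 1.703 = 1.08977
Maximum is XEL→GLM→VLD→XEL at 1.1986; arbitrage exists.

1.1986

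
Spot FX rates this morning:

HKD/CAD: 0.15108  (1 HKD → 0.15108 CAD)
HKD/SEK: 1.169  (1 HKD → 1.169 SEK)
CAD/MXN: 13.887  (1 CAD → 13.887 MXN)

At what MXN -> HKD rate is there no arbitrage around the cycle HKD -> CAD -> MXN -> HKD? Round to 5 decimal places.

0.47663

Known legs of the cycle: 0.15108 × 13.887 = 2.09804796
For no arbitrage the full-cycle product must be 1, so the missing rate is 1 / 2.09804796 ≈ 0.4766335.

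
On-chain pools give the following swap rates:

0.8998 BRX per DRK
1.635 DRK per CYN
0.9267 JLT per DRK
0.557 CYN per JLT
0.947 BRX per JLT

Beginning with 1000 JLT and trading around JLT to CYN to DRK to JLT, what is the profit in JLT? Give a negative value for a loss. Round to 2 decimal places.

1000 JLT × 0.557 = 557 CYN
557 CYN × 1.635 = 910.695 DRK
910.695 DRK × 0.9267 = 843.9410565 JLT
Net change: 843.9410565 − 1000 = -156.0589435 JLT

-156.06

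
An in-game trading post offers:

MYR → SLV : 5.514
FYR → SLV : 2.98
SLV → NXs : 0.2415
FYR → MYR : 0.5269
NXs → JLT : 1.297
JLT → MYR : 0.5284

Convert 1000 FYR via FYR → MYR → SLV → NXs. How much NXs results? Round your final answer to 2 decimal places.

701.64

1000 FYR × 0.5269 = 526.9 MYR
526.9 MYR × 5.514 = 2905.3266 SLV
2905.3266 SLV × 0.2415 = 701.6363739 NXs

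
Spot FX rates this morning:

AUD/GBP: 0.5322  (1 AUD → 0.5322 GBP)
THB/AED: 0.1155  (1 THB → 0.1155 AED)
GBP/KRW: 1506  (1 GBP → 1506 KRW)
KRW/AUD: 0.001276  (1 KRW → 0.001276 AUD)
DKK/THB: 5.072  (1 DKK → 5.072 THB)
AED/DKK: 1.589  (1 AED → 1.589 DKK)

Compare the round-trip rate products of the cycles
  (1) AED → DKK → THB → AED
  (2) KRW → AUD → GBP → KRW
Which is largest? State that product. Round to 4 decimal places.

1.0227

(1) 1.589 × 5.072 × 0.1155 = 0.93086
(2) 0.001276 × 0.5322 × 1506 = 1.02271
Highest is cycle (2) at 1.0227 (>1, arbitrage).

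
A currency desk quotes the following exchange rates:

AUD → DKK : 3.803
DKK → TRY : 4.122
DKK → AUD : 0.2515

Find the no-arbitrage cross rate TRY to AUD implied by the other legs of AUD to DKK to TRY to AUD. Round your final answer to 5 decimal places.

0.06379

Known legs of the cycle: 3.803 × 4.122 = 15.675966
For no arbitrage the full-cycle product must be 1, so the missing rate is 1 / 15.675966 ≈ 0.0637919.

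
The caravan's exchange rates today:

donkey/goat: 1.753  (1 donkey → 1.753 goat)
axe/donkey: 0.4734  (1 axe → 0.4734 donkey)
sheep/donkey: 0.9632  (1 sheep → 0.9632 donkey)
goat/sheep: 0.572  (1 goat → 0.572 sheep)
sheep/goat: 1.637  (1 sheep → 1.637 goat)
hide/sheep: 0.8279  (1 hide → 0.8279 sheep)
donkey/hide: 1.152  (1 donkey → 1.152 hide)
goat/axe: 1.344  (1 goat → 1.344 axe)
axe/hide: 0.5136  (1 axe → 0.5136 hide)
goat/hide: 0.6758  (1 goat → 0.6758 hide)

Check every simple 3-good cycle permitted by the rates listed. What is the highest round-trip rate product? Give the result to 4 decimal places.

axe→donkey→goat→axe: 0.4734 × 1.753 × 1.344 = 1.11535
sheep→donkey→goat→sheep: 0.9632 × 1.753 × 0.572 = 0.96582
sheep→donkey→hide→sheep: 0.9632 × 1.152 × 0.8279 = 0.91864
sheep→goat→hide→sheep: 1.637 × 0.6758 × 0.8279 = 0.91589
Maximum is axe→donkey→goat→axe at 1.1153; arbitrage exists.

1.1153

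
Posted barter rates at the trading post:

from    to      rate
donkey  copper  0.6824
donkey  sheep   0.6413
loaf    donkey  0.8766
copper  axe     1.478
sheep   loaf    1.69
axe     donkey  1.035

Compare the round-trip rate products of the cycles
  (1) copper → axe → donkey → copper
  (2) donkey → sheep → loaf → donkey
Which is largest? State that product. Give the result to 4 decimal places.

1.0439

(1) 1.478 × 1.035 × 0.6824 = 1.04389
(2) 0.6413 × 1.69 × 0.8766 = 0.95006
Highest is cycle (1) at 1.0439 (>1, arbitrage).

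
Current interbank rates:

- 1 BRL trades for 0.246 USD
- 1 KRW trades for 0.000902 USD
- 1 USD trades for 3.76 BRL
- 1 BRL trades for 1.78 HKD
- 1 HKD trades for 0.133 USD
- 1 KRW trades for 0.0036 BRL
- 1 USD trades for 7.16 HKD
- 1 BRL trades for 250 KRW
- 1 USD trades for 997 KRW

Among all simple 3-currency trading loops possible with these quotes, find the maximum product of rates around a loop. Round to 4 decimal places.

HKD→USD→BRL→HKD: 0.133 × 3.76 × 1.78 = 0.89014
KRW→BRL→USD→KRW: 0.0036 × 0.246 × 997 = 0.88294
KRW→USD→BRL→KRW: 0.000902 × 3.76 × 250 = 0.84788
Maximum is HKD→USD→BRL→HKD at 0.8901; no arbitrage — every cycle loses value.

0.8901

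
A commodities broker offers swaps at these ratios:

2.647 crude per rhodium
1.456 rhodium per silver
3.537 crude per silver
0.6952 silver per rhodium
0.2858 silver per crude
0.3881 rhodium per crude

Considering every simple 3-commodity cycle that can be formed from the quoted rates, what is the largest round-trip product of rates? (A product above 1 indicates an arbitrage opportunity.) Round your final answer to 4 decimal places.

1.1015

crude→silver→rhodium→crude: 0.2858 × 1.456 × 2.647 = 1.10148
crude→rhodium→silver→crude: 0.3881 × 0.6952 × 3.537 = 0.95431
Maximum is crude→silver→rhodium→crude at 1.1015; arbitrage exists.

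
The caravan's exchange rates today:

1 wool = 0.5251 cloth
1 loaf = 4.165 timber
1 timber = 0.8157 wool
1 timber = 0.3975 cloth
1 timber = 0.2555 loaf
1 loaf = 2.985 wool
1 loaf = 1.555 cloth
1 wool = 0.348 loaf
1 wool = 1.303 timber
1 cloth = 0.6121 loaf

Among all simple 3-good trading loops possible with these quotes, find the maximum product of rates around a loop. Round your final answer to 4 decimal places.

timber→wool→loaf→timber: 0.8157 × 0.348 × 4.165 = 1.18229
timber→cloth→loaf→timber: 0.3975 × 0.6121 × 4.165 = 1.01339
timber→loaf→wool→timber: 0.2555 × 2.985 × 1.303 = 0.99376
wool→cloth→loaf→wool: 0.5251 × 0.6121 × 2.985 = 0.95942
Maximum is timber→wool→loaf→timber at 1.1823; arbitrage exists.

1.1823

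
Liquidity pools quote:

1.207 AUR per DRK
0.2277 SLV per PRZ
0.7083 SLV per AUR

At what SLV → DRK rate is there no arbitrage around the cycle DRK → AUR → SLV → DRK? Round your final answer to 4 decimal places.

1.1697

Known legs of the cycle: 1.207 × 0.7083 = 0.8549181
For no arbitrage the full-cycle product must be 1, so the missing rate is 1 / 0.8549181 ≈ 1.169703.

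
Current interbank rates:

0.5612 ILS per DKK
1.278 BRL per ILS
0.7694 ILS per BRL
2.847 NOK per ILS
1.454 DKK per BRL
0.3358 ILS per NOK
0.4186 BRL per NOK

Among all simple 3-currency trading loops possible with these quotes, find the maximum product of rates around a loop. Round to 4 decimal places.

1.0428

DKK→ILS→BRL→DKK: 0.5612 × 1.278 × 1.454 = 1.04283
NOK→BRL→ILS→NOK: 0.4186 × 0.7694 × 2.847 = 0.91694
Maximum is DKK→ILS→BRL→DKK at 1.0428; arbitrage exists.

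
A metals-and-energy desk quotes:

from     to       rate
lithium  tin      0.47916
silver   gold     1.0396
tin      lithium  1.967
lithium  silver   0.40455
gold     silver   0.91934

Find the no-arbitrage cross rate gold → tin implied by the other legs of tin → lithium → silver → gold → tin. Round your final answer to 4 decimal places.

Known legs of the cycle: 1.967 × 0.40455 × 1.0396 = 0.82726154406
For no arbitrage the full-cycle product must be 1, so the missing rate is 1 / 0.82726154406 ≈ 1.208808.

1.2088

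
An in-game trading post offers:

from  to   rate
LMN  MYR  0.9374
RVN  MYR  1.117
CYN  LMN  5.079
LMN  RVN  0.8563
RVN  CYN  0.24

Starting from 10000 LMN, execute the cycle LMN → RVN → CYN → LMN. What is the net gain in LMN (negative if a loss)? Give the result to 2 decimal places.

10000 LMN × 0.8563 = 8563 RVN
8563 RVN × 0.24 = 2055.12 CYN
2055.12 CYN × 5.079 = 10437.95448 LMN
Net change: 10437.95448 − 10000 = 437.95448 LMN

437.95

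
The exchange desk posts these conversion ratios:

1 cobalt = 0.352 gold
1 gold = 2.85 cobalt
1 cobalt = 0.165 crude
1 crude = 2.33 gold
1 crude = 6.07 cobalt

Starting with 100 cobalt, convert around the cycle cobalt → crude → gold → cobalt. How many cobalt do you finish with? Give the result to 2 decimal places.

100 cobalt × 0.165 = 16.5 crude
16.5 crude × 2.33 = 38.445 gold
38.445 gold × 2.85 = 109.56825 cobalt

109.57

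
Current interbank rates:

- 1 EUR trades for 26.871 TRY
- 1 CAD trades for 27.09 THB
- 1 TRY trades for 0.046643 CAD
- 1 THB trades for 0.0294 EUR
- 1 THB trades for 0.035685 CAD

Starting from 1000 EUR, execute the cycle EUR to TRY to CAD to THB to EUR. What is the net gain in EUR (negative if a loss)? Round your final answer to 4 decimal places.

1000 EUR × 26.871 = 26871 TRY
26871 TRY × 0.046643 = 1253.344053 CAD
1253.344053 CAD × 27.09 = 33953.09039577 THB
33953.09039577 THB × 0.0294 = 998.220857635638 EUR
Net change: 998.220857635638 − 1000 = -1.779142364362 EUR

-1.7791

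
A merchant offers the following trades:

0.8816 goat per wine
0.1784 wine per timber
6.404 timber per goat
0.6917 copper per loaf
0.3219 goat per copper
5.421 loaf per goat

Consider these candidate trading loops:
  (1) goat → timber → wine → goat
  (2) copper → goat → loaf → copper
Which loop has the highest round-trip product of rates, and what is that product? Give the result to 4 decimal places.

(1) 6.404 × 0.1784 × 0.8816 = 1.00720
(2) 0.3219 × 5.421 × 0.6917 = 1.20703
Highest is cycle (2) at 1.2070 (>1, arbitrage).

1.2070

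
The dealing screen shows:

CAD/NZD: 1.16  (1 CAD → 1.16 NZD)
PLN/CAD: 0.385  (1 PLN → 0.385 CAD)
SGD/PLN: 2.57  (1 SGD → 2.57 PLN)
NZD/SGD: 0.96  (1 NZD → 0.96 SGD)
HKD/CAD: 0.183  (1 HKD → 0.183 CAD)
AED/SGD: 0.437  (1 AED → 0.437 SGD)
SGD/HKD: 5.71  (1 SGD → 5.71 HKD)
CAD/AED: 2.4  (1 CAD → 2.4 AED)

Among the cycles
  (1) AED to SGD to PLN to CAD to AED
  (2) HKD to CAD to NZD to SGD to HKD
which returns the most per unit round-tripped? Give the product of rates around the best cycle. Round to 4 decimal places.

(1) 0.437 × 2.57 × 0.385 × 2.4 = 1.03774
(2) 0.183 × 1.16 × 0.96 × 5.71 = 1.16363
Highest is cycle (2) at 1.1636 (>1, arbitrage).

1.1636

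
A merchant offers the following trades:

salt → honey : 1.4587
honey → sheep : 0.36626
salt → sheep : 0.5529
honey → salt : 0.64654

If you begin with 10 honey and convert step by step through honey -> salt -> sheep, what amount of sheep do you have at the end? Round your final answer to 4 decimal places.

3.5747

10 honey × 0.64654 = 6.4654 salt
6.4654 salt × 0.5529 = 3.57471966 sheep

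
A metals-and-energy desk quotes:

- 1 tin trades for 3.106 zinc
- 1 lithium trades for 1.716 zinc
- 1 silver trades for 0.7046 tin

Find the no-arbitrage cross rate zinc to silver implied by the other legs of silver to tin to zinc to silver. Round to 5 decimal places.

0.45694

Known legs of the cycle: 0.7046 × 3.106 = 2.1884876
For no arbitrage the full-cycle product must be 1, so the missing rate is 1 / 2.1884876 ≈ 0.4569366.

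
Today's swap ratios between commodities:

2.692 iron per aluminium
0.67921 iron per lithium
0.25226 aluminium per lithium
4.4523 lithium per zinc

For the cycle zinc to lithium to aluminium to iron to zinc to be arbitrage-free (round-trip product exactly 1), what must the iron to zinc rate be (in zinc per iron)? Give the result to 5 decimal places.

Known legs of the cycle: 4.4523 × 0.25226 × 2.692 = 3.023485337016
For no arbitrage the full-cycle product must be 1, so the missing rate is 1 / 3.023485337016 ≈ 0.3307441.

0.33074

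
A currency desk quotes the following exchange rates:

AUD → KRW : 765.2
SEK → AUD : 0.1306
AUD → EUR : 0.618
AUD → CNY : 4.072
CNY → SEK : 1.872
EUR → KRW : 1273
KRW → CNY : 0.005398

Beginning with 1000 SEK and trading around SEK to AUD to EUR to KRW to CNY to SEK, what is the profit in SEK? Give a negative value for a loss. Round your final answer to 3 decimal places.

38.242

1000 SEK × 0.1306 = 130.6 AUD
130.6 AUD × 0.618 = 80.7108 EUR
80.7108 EUR × 1273 = 102744.8484 KRW
102744.8484 KRW × 0.005398 = 554.6166916632 CNY
554.6166916632 CNY × 1.872 = 1038.2424467935104 SEK
Net change: 1038.2424467935104 − 1000 = 38.2424467935104 SEK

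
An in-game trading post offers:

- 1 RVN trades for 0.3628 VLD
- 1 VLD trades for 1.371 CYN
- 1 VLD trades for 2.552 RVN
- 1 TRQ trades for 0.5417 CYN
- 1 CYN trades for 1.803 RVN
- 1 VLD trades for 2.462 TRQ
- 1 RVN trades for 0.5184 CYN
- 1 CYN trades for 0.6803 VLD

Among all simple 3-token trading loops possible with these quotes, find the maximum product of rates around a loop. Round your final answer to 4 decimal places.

CYN→VLD→TRQ→CYN: 0.6803 × 2.462 × 0.5417 = 0.90729
CYN→VLD→RVN→CYN: 0.6803 × 2.552 × 0.5184 = 0.90001
CYN→RVN→VLD→CYN: 1.803 × 0.3628 × 1.371 = 0.89681
Maximum is CYN→VLD→TRQ→CYN at 0.9073; no arbitrage — every cycle loses value.

0.9073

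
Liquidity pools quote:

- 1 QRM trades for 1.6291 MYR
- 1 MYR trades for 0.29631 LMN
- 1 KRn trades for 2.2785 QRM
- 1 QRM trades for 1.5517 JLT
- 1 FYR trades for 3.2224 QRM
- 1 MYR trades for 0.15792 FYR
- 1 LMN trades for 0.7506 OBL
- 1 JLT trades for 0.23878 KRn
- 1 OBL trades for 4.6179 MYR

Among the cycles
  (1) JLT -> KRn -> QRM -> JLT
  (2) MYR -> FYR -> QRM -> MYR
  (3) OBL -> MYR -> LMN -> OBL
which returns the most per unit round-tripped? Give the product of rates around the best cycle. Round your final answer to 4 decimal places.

(1) 0.23878 × 2.2785 × 1.5517 = 0.84422
(2) 0.15792 × 3.2224 × 1.6291 = 0.82902
(3) 4.6179 × 0.29631 × 0.7506 = 1.02707
Highest is cycle (3) at 1.0271 (>1, arbitrage).

1.0271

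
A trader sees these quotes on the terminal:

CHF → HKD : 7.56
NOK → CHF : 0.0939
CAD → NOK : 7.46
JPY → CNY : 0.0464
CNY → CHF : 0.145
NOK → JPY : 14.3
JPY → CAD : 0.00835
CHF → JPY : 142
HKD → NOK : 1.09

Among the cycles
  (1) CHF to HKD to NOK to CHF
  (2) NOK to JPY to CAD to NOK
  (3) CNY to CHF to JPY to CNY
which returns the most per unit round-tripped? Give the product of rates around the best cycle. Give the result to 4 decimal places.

0.9554

(1) 7.56 × 1.09 × 0.0939 = 0.77377
(2) 14.3 × 0.00835 × 7.46 = 0.89076
(3) 0.145 × 142 × 0.0464 = 0.95538
Highest is cycle (3) at 0.9554 (≤1, no arbitrage).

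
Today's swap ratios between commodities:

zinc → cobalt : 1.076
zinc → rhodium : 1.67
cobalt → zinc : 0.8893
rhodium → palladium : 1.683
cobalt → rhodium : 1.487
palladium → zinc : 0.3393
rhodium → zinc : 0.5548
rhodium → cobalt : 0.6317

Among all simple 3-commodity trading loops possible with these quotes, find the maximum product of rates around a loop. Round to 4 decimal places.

0.9536

rhodium→palladium→zinc→rhodium: 1.683 × 0.3393 × 1.67 = 0.95364
rhodium→cobalt→zinc→rhodium: 0.6317 × 0.8893 × 1.67 = 0.93816
rhodium→zinc→cobalt→rhodium: 0.5548 × 1.076 × 1.487 = 0.88769
Maximum is rhodium→palladium→zinc→rhodium at 0.9536; no arbitrage — every cycle loses value.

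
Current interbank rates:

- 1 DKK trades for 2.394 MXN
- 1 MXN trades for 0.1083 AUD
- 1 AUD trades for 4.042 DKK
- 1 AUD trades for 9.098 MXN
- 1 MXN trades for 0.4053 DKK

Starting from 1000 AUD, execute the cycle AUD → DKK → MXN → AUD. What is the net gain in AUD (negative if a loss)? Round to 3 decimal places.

47.970

1000 AUD × 4.042 = 4042 DKK
4042 DKK × 2.394 = 9676.548 MXN
9676.548 MXN × 0.1083 = 1047.9701484 AUD
Net change: 1047.9701484 − 1000 = 47.9701484 AUD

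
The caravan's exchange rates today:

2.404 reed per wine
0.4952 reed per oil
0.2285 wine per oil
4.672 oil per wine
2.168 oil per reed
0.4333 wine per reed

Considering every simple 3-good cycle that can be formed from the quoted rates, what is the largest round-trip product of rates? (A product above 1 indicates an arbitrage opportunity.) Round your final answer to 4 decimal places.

wine→reed→oil→wine: 2.404 × 2.168 × 0.2285 = 1.19091
wine→oil→reed→wine: 4.672 × 0.4952 × 0.4333 = 1.00247
Maximum is wine→reed→oil→wine at 1.1909; arbitrage exists.

1.1909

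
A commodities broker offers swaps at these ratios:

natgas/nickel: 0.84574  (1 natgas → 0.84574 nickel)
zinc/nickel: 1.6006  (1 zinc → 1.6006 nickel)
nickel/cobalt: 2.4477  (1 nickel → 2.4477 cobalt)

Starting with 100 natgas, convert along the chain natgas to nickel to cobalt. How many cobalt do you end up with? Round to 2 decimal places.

207.01

100 natgas × 0.84574 = 84.574 nickel
84.574 nickel × 2.4477 = 207.0117798 cobalt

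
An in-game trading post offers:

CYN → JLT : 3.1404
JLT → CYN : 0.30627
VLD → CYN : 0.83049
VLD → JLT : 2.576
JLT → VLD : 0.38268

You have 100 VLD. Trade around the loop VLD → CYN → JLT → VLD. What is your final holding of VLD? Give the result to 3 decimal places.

100 VLD × 0.83049 = 83.049 CYN
83.049 CYN × 3.1404 = 260.8070796 JLT
260.8070796 JLT × 0.38268 = 99.805653221328 VLD

99.806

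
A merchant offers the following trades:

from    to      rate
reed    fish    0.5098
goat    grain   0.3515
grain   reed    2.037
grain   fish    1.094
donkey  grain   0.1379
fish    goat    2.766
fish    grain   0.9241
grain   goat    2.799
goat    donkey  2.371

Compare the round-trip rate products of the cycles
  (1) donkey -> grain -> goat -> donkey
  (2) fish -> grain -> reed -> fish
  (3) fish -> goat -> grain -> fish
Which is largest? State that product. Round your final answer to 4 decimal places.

(1) 0.1379 × 2.799 × 2.371 = 0.91516
(2) 0.9241 × 2.037 × 0.5098 = 0.95964
(3) 2.766 × 0.3515 × 1.094 = 1.06364
Highest is cycle (3) at 1.0636 (>1, arbitrage).

1.0636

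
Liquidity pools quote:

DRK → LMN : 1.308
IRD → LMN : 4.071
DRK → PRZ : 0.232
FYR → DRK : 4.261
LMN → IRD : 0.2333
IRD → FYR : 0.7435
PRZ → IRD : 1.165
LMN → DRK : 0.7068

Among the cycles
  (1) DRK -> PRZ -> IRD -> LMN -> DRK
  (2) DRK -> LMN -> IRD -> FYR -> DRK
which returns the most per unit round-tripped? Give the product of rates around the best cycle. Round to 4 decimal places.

0.9668

(1) 0.232 × 1.165 × 4.071 × 0.7068 = 0.77770
(2) 1.308 × 0.2333 × 0.7435 × 4.261 = 0.96675
Highest is cycle (2) at 0.9668 (≤1, no arbitrage).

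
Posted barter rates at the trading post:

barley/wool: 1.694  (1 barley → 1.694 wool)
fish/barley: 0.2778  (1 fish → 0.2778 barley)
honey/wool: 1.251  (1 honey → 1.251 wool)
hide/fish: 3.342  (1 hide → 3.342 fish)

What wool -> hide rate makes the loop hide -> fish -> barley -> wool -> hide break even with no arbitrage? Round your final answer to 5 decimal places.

Known legs of the cycle: 3.342 × 0.2778 × 1.694 = 1.5727224744
For no arbitrage the full-cycle product must be 1, so the missing rate is 1 / 1.5727224744 ≈ 0.6358401.

0.63584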